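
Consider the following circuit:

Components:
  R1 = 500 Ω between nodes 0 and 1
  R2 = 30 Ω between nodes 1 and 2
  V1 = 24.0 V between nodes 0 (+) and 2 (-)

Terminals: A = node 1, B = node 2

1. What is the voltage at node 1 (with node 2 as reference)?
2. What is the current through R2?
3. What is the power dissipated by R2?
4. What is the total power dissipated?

Nodal analysis, taking node 2 as the 0 V reference.
Source V1 fixes V_0 = 24 V.
KCL at each unknown node (sum of currents leaving = 0; resistances in Ω):
  Node 1: (V_1 - 24)/500 + (V_1 - 0)/30 = 0
Collecting terms: 0.03533 × V_1 = 0.048  =>  V_1 = 1.358 V
Part 1:
  Read off the nodal solution: V_1 = 1.358 V
Part 2:
  I_R2 = (V_1 - V_2)/R2 = (1.358 - 0)/30 = 0.04528 A
  Magnitude: I_R2 = 0.04528 A
Part 3:
  I_R2 = (V_1 - V_2)/R2 = (1.358 - 0)/30 = 0.04528 A
  P_R2 = I_R2² × R2 = (0.04528)² × 30 = 0.06152 W
Part 4:
  Power in each resistor, P = (ΔV)²/R:
    P_R1 = (24 - 1.358)²/500 = 1.025 W
    P_R2 = (1.358 - 0)²/30 = 0.06152 W
  P_total = P_R1 + P_R2 = 1.087 W

Final answers:
1. V_1 = 1.358 V
2. I_R2 = 0.04528 A
3. P_R2 = 0.06152 W
4. P_total = 1.087 W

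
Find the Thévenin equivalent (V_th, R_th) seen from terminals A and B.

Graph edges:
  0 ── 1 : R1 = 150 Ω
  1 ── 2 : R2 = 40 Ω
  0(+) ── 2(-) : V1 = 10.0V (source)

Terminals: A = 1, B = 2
Step 1 — V_th is the open-circuit voltage V_A - V_B (nothing connected across the terminals).
Nodal analysis, taking node 2 as the 0 V reference.
Source V1 fixes V_0 = 10 V.
KCL at each unknown node (sum of currents leaving = 0; resistances in Ω):
  Node 1: (V_1 - 10)/150 + (V_1 - 0)/40 = 0
Collecting terms: 0.03167 × V_1 = 0.06667  =>  V_1 = 2.105 V
V_th = V_1 - V_2 = 2.105 - 0 = 2.105 V
Step 2 — R_th: zero the source — replace V1 by a short circuit (node 2 merges into node 0) — and find the resistance seen between A (node 1) and B (node 0).
Reduce the network between node 1 (A) and node 0 (B) by series/parallel combination:
  Rp1 = R1 ‖ R2 (parallel, both between nodes 0 and 1) = 1/(1/150 + 1/40) = 31.58 Ω
R_th = 31.58 Ω

Final answer: V_th = 2.105 V, R_th = 31.58 Ω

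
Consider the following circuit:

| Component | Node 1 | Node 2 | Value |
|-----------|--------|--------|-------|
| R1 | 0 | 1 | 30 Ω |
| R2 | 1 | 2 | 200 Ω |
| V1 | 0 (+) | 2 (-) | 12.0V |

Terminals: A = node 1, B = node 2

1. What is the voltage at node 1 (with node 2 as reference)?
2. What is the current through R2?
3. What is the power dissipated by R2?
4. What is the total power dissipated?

Nodal analysis, taking node 2 as the 0 V reference.
Source V1 fixes V_0 = 12 V.
KCL at each unknown node (sum of currents leaving = 0; resistances in Ω):
  Node 1: (V_1 - 12)/30 + (V_1 - 0)/200 = 0
Collecting terms: 0.03833 × V_1 = 0.4  =>  V_1 = 10.43 V
Part 1:
  Read off the nodal solution: V_1 = 10.43 V
Part 2:
  I_R2 = (V_1 - V_2)/R2 = (10.43 - 0)/200 = 0.05217 A
  Magnitude: I_R2 = 0.05217 A
Part 3:
  I_R2 = (V_1 - V_2)/R2 = (10.43 - 0)/200 = 0.05217 A
  P_R2 = I_R2² × R2 = (0.05217)² × 200 = 0.5444 W
Part 4:
  Power in each resistor, P = (ΔV)²/R:
    P_R1 = (12 - 10.43)²/30 = 0.08166 W
    P_R2 = (10.43 - 0)²/200 = 0.5444 W
  P_total = P_R1 + P_R2 = 0.6261 W

Final answers:
1. V_1 = 10.43 V
2. I_R2 = 0.05217 A
3. P_R2 = 0.5444 W
4. P_total = 0.6261 W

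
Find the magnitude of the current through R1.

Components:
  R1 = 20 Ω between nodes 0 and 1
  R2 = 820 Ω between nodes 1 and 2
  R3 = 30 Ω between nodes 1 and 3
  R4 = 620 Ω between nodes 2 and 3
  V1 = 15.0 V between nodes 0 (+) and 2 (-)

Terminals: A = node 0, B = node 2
Nodal analysis, taking node 2 as the 0 V reference.
Source V1 fixes V_0 = 15 V.
KCL at each unknown node (sum of currents leaving = 0; resistances in Ω):
  Node 1: (V_1 - 15)/20 + (V_1 - 0)/820 + (V_1 - V_3)/30 = 0
  Node 3: (V_3 - V_1)/30 + (V_3 - 0)/620 = 0
Collecting terms (coefficients in siemens):
  0.08455·V_1 - 0.03333·V_3 = 0.75
  0.03495·V_3 - 0.03333·V_1 = 0
Determinant D = (0.08455)(0.03495) - (-0.03333)(-0.03333) = 0.001844
V_1 = [(0.75)(0.03495) - (-0.03333)(0)]/D = 14.22 V
V_3 = [(0.08455)(0) - (0.75)(-0.03333)]/D = 13.56 V
I_R1 = (V_0 - V_1)/R1 = (15 - 14.22)/20 = 0.03921 A
|I_R1| = 0.03921 A

Final answer: |I_R1| = 0.03921 A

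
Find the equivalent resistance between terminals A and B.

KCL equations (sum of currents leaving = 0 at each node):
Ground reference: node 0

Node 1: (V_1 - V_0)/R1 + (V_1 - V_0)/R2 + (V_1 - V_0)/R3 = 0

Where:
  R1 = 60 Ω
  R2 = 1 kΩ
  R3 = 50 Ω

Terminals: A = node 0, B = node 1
Reduce the network between node 0 (A) and node 1 (B) by series/parallel combination:
  Rp1 = R1 ‖ R2 ‖ R3 (parallel, all between nodes 0 and 1) = 1/(1/60 + 1/1000 + 1/50) = 26.55 Ω
R_eq = 26.55 Ω

Final answer: 26.55 Ω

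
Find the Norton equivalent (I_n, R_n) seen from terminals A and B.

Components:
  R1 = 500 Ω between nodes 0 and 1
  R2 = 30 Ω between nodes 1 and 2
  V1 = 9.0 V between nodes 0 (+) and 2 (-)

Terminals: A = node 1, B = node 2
Find the Thévenin equivalent first; then I_n = V_th/R_th and R_n = R_th.
Step 1 — V_th is the open-circuit voltage V_A - V_B (nothing connected across the terminals).
Nodal analysis, taking node 2 as the 0 V reference.
Source V1 fixes V_0 = 9 V.
KCL at each unknown node (sum of currents leaving = 0; resistances in Ω):
  Node 1: (V_1 - 9)/500 + (V_1 - 0)/30 = 0
Collecting terms: 0.03533 × V_1 = 0.018  =>  V_1 = 0.5094 V
V_th = V_1 - V_2 = 0.5094 - 0 = 0.5094 V
Step 2 — R_th: zero the source — replace V1 by a short circuit (node 2 merges into node 0) — and find the resistance seen between A (node 1) and B (node 0).
Reduce the network between node 1 (A) and node 0 (B) by series/parallel combination:
  Rp1 = R1 ‖ R2 (parallel, both between nodes 0 and 1) = 1/(1/500 + 1/30) = 28.3 Ω
R_th = 28.3 Ω
I_n = V_th/R_th = 0.5094/28.3 = 0.018 A, and R_n = R_th = 28.3 Ω

Final answer: I_n = 0.018 A, R_n = 28.3 Ω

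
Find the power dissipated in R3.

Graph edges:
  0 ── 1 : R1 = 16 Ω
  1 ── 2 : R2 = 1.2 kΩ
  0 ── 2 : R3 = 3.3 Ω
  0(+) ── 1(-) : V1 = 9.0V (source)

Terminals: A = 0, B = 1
Nodal analysis, taking node 1 as the 0 V reference.
Source V1 fixes V_0 = 9 V.
KCL at each unknown node (sum of currents leaving = 0; resistances in Ω):
  Node 2: (V_2 - 0)/1200 + (V_2 - 9)/3.3 = 0
Collecting terms: 0.3039 × V_2 = 2.727  =>  V_2 = 8.975 V
I_R3 = (V_0 - V_2)/R3 = (9 - 8.975)/3.3 = 0.007479 A
P_R3 = I_R3² × R3 = (0.007479)² × 3.3 = 0.0001846 W

Final answer: 0.0001846 W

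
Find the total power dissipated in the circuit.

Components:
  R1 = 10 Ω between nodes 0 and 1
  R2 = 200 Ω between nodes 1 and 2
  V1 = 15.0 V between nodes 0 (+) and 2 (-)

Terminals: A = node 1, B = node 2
Nodal analysis, taking node 2 as the 0 V reference.
Source V1 fixes V_0 = 15 V.
KCL at each unknown node (sum of currents leaving = 0; resistances in Ω):
  Node 1: (V_1 - 15)/10 + (V_1 - 0)/200 = 0
Collecting terms: 0.105 × V_1 = 1.5  =>  V_1 = 14.29 V
Power in each resistor, P = (ΔV)²/R:
  P_R1 = (15 - 14.29)²/10 = 0.05102 W
  P_R2 = (14.29 - 0)²/200 = 1.02 W
P_total = P_R1 + P_R2 = 1.071 W

Final answer: 1.071 W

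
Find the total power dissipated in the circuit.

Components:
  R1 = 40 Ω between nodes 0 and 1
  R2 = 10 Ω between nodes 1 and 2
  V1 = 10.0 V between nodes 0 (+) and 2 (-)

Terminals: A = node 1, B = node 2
Nodal analysis, taking node 2 as the 0 V reference.
Source V1 fixes V_0 = 10 V.
KCL at each unknown node (sum of currents leaving = 0; resistances in Ω):
  Node 1: (V_1 - 10)/40 + (V_1 - 0)/10 = 0
Collecting terms: 0.125 × V_1 = 0.25  =>  V_1 = 2 V
Power in each resistor, P = (ΔV)²/R:
  P_R1 = (10 - 2)²/40 = 1.6 W
  P_R2 = (2 - 0)²/10 = 0.4 W
P_total = P_R1 + P_R2 = 2 W

Final answer: 2 W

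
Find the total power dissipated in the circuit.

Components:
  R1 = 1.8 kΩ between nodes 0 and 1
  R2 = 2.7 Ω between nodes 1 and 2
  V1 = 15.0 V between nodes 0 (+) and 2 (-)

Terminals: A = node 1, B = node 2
Nodal analysis, taking node 2 as the 0 V reference.
Source V1 fixes V_0 = 15 V.
KCL at each unknown node (sum of currents leaving = 0; resistances in Ω):
  Node 1: (V_1 - 15)/1800 + (V_1 - 0)/2.7 = 0
Collecting terms: 0.3709 × V_1 = 0.008333  =>  V_1 = 0.02247 V
Power in each resistor, P = (ΔV)²/R:
  P_R1 = (15 - 0.02247)²/1800 = 0.1246 W
  P_R2 = (0.02247 - 0)²/2.7 = 0.0001869 W
P_total = P_R1 + P_R2 = 0.1248 W

Final answer: 0.1248 W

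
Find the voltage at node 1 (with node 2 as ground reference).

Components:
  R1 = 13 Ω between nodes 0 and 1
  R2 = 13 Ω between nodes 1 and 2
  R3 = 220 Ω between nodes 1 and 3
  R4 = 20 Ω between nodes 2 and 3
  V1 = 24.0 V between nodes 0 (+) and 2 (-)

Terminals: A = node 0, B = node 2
Nodal analysis, taking node 2 as the 0 V reference.
Source V1 fixes V_0 = 24 V.
KCL at each unknown node (sum of currents leaving = 0; resistances in Ω):
  Node 1: (V_1 - 24)/13 + (V_1 - 0)/13 + (V_1 - V_3)/220 = 0
  Node 3: (V_3 - V_1)/220 + (V_3 - 0)/20 = 0
Collecting terms (coefficients in siemens):
  0.1584·V_1 - 0.004545·V_3 = 1.846
  0.05455·V_3 - 0.004545·V_1 = 0
Determinant D = (0.1584)(0.05455) - (-0.004545)(-0.004545) = 0.008619
V_1 = [(1.846)(0.05455) - (-0.004545)(0)]/D = 11.68 V
V_3 = [(0.1584)(0) - (1.846)(-0.004545)]/D = 0.9736 V
The requested potential is V_1 = 11.68 V.

Final answer: V_1 = 11.68 V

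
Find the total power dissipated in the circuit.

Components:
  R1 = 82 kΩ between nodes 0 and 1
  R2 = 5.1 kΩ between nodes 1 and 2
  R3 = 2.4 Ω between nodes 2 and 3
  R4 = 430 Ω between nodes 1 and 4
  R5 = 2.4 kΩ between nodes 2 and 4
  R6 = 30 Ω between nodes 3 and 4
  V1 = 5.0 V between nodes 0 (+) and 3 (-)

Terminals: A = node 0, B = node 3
Nodal analysis, taking node 3 as the 0 V reference.
Source V1 fixes V_0 = 5 V.
KCL at each unknown node (sum of currents leaving = 0; resistances in Ω):
  Node 1: (V_1 - 5)/82000 + (V_1 - V_2)/5100 + (V_1 - V_4)/430 = 0
  Node 2: (V_2 - V_1)/5100 + (V_2 - 0)/2.4 + (V_2 - V_4)/2400 = 0
  Node 4: (V_4 - V_1)/430 + (V_4 - V_2)/2400 + (V_4 - 0)/30 = 0
Collecting terms (coefficients in siemens):
  0.002534·V_1 - 0.0001961·V_2 - 0.002326·V_4 = 0.00006098
  0.4173·V_2 - 0.0001961·V_1 - 0.0004167·V_4 = 0
  0.03608·V_4 - 0.002326·V_1 - 0.0004167·V_2 = 0
Solving these 3 simultaneous equations (Gaussian elimination) gives:
  V_1 = 0.02558 V, V_2 = 0.00001367 V, V_4 = 0.001649 V
Power in each resistor, P = (ΔV)²/R:
  P_R1 = (5 - 0.02558)²/82000 = 0.0003018 W
  P_R2 = (0.02558 - 0.00001367)²/5100 = 0.0000001282 W
  P_R3 = (0.00001367 - 0)²/2.4 = 0.00000000007782 W
  P_R4 = (0.02558 - 0.001649)²/430 = 0.000001332 W
  P_R5 = (0.00001367 - 0.001649)²/2400 = 0.000000001114 W
  P_R6 = (0 - 0.001649)²/30 = 0.00000009065 W
P_total = P_R1 + P_R2 + P_R3 + P_R4 + P_R5 + P_R6 = 0.0003033 W

Final answer: 0.0003033 W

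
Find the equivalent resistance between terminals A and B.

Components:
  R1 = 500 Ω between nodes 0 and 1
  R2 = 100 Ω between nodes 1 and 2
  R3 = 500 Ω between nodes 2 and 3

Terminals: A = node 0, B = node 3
Reduce the network between node 0 (A) and node 3 (B) by series/parallel combination:
  Rs1 = R1 + R2 (series, joined only at node 1) = 500 + 100 = 600 Ω
  Rs2 = R3 + Rs1 (series, joined only at node 2) = 500 + 600 = 1100 Ω
R_eq = 1.1 kΩ

Final answer: 1.1 kΩ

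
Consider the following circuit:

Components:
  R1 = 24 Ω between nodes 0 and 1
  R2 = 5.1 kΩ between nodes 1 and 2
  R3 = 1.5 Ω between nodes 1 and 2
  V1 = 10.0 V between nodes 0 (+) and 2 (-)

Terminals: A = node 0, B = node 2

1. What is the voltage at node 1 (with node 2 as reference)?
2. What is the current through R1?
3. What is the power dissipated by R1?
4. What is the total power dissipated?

Nodal analysis, taking node 2 as the 0 V reference.
Source V1 fixes V_0 = 10 V.
KCL at each unknown node (sum of currents leaving = 0; resistances in Ω):
  Node 1: (V_1 - 10)/24 + (V_1 - 0)/5100 + (V_1 - 0)/1.5 = 0
Collecting terms: 0.7085 × V_1 = 0.4167  =>  V_1 = 0.5881 V
Part 1:
  Read off the nodal solution: V_1 = 0.5881 V
Part 2:
  I_R1 = (V_0 - V_1)/R1 = (10 - 0.5881)/24 = 0.3922 A
  Magnitude: I_R1 = 0.3922 A
Part 3:
  I_R1 = (V_0 - V_1)/R1 = (10 - 0.5881)/24 = 0.3922 A
  P_R1 = I_R1² × R1 = (0.3922)² × 24 = 3.691 W
Part 4:
  Power in each resistor, P = (ΔV)²/R:
    P_R1 = (10 - 0.5881)²/24 = 3.691 W
    P_R2 = (0.5881 - 0)²/5100 = 0.00006781 W
    P_R3 = (0.5881 - 0)²/1.5 = 0.2306 W
  P_total = P_R1 + P_R2 + P_R3 = 3.922 W

Final answers:
1. V_1 = 0.5881 V
2. I_R1 = 0.3922 A
3. P_R1 = 3.691 W
4. P_total = 3.922 W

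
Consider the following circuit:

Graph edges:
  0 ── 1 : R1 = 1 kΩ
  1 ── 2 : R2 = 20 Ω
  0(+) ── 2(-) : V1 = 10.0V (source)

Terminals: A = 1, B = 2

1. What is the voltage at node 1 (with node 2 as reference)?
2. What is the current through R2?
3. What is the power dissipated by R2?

Nodal analysis, taking node 2 as the 0 V reference.
Source V1 fixes V_0 = 10 V.
KCL at each unknown node (sum of currents leaving = 0; resistances in Ω):
  Node 1: (V_1 - 10)/1000 + (V_1 - 0)/20 = 0
Collecting terms: 0.051 × V_1 = 0.01  =>  V_1 = 0.1961 V
Part 1:
  Read off the nodal solution: V_1 = 0.1961 V
Part 2:
  I_R2 = (V_1 - V_2)/R2 = (0.1961 - 0)/20 = 0.009804 A
  Magnitude: I_R2 = 0.009804 A
Part 3:
  I_R2 = (V_1 - V_2)/R2 = (0.1961 - 0)/20 = 0.009804 A
  P_R2 = I_R2² × R2 = (0.009804)² × 20 = 0.001922 W

Final answers:
1. V_1 = 0.1961 V
2. I_R2 = 0.009804 A
3. P_R2 = 0.001922 W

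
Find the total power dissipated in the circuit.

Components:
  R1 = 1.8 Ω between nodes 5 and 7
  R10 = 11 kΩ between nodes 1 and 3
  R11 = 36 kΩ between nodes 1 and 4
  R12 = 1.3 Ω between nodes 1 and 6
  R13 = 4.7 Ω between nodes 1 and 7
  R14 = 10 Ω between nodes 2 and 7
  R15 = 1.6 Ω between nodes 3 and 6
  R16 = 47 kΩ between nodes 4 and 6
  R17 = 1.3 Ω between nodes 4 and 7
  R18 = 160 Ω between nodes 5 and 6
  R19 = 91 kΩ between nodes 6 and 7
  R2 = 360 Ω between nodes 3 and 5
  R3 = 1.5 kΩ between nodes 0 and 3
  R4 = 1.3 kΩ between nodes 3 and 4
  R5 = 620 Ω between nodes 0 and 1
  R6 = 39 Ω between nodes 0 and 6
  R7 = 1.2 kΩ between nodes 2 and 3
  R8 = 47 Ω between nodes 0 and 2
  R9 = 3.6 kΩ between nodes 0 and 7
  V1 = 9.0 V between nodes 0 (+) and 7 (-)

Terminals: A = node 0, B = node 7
Nodal analysis, taking node 7 as the 0 V reference.
Source V1 fixes V_0 = 9 V.
KCL at each unknown node (sum of currents leaving = 0; resistances in Ω):
  Node 1: (V_1 - 9)/620 + (V_1 - V_3)/11000 + (V_1 - V_4)/36000 + (V_1 - V_6)/1.3 + (V_1 - 0)/4.7 = 0
  Node 2: (V_2 - V_3)/1200 + (V_2 - 9)/47 + (V_2 - 0)/10 = 0
  Node 3: (V_3 - V_5)/360 + (V_3 - 9)/1500 + (V_3 - V_4)/1300 + (V_3 - V_2)/1200 + (V_3 - V_1)/11000 + (V_3 - V_6)/1.6 = 0
  Node 4: (V_4 - V_3)/1300 + (V_4 - V_1)/36000 + (V_4 - V_6)/47000 + (V_4 - 0)/1.3 = 0
  Node 5: (V_5 - 0)/1.8 + (V_5 - V_3)/360 + (V_5 - V_6)/160 = 0
  Node 6: (V_6 - 9)/39 + (V_6 - V_1)/1.3 + (V_6 - V_3)/1.6 + (V_6 - V_4)/47000 + (V_6 - V_5)/160 + (V_6 - 0)/91000 = 0
Collecting terms (coefficients in siemens):
  0.9837·V_1 - 0.00009091·V_3 - 0.00002778·V_4 - 0.7692·V_6 = 0.01452
  0.1221·V_2 - 0.0008333·V_3 = 0.1915
  0.6301·V_3 - 0.00009091·V_1 - 0.0008333·V_2 - 0.0007692·V_4 - 0.002778·V_5 - 0.625·V_6 = 0.006
  0.77·V_4 - 0.00002778·V_1 - 0.0007692·V_3 - 0.00002128·V_6 = 0
  0.5646·V_5 - 0.002778·V_3 - 0.00625·V_6 = 0
  1.426·V_6 - 0.7692·V_1 - 0.625·V_3 - 0.00002128·V_4 - 0.00625·V_5 = 0.2308
Solving these 6 simultaneous equations (Gaussian elimination) gives:
  V_1 = 0.9686 V, V_2 = 1.577 V, V_3 = 1.222 V, V_4 = 0.001289 V
  V_5 = 0.01951 V, V_6 = 1.22 V
Power in each resistor, P = (ΔV)²/R:
  P_R1 = (0.01951 - 0)²/1.8 = 0.0002115 W
  P_R2 = (1.222 - 0.01951)²/360 = 0.004014 W
  P_R3 = (9 - 1.222)²/1500 = 0.04034 W
  P_R4 = (1.222 - 0.001289)²/1300 = 0.001145 W
  P_R5 = (9 - 0.9686)²/620 = 0.104 W
  P_R6 = (9 - 1.22)²/39 = 1.552 W
  P_R7 = (1.577 - 1.222)²/1200 = 0.000105 W
  P_R8 = (9 - 1.577)²/47 = 1.173 W
  P_R9 = (9 - 0)²/3600 = 0.0225 W
  P_R10 = (0.9686 - 1.222)²/11000 = 0.000005817 W
  P_R11 = (0.9686 - 0.001289)²/36000 = 0.00002599 W
  P_R12 = (0.9686 - 1.22)²/1.3 = 0.04849 W
  P_R13 = (0.9686 - 0)²/4.7 = 0.1996 W
  P_R14 = (1.577 - 0)²/10 = 0.2485 W
  P_R15 = (1.222 - 1.22)²/1.6 = 0.00000223 W
  P_R16 = (0.001289 - 1.22)²/47000 = 0.00003158 W
  P_R17 = (0.001289 - 0)²/1.3 = 0.000001278 W
  P_R18 = (0.01951 - 1.22)²/160 = 0.009003 W
  P_R19 = (1.22 - 0)²/91000 = 0.00001635 W
P_total = P_R1 + P_R2 + P_R3 + P_R4 + P_R5 + P_R6 + P_R7 + P_R8 + P_R9 + P_R10 + P_R11 + P_R12 + P_R13 + P_R14 + P_R15 + P_R16 + P_R17 + P_R18 + P_R19 = 3.403 W

Final answer: 3.403 W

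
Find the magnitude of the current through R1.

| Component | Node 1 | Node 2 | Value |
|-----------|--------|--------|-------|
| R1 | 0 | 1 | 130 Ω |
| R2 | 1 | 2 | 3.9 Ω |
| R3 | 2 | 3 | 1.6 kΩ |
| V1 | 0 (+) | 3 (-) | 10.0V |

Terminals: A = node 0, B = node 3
Nodal analysis, taking node 3 as the 0 V reference.
Source V1 fixes V_0 = 10 V.
KCL at each unknown node (sum of currents leaving = 0; resistances in Ω):
  Node 1: (V_1 - 10)/130 + (V_1 - V_2)/3.9 = 0
  Node 2: (V_2 - V_1)/3.9 + (V_2 - 0)/1600 = 0
Collecting terms (coefficients in siemens):
  0.2641·V_1 - 0.2564·V_2 = 0.07692
  0.257·V_2 - 0.2564·V_1 = 0
Determinant D = (0.2641)(0.257) - (-0.2564)(-0.2564) = 0.002137
V_1 = [(0.07692)(0.257) - (-0.2564)(0)]/D = 9.25 V
V_2 = [(0.2641)(0) - (0.07692)(-0.2564)]/D = 9.228 V
I_R1 = (V_0 - V_1)/R1 = (10 - 9.25)/130 = 0.005767 A
|I_R1| = 0.005767 A

Final answer: |I_R1| = 0.005767 A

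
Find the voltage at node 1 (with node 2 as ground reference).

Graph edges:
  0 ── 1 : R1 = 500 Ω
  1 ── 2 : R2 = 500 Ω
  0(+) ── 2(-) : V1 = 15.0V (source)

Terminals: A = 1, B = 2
Nodal analysis, taking node 2 as the 0 V reference.
Source V1 fixes V_0 = 15 V.
KCL at each unknown node (sum of currents leaving = 0; resistances in Ω):
  Node 1: (V_1 - 15)/500 + (V_1 - 0)/500 = 0
Collecting terms: 0.004 × V_1 = 0.03  =>  V_1 = 7.5 V
The requested potential is V_1 = 7.5 V.

Final answer: V_1 = 7.5 V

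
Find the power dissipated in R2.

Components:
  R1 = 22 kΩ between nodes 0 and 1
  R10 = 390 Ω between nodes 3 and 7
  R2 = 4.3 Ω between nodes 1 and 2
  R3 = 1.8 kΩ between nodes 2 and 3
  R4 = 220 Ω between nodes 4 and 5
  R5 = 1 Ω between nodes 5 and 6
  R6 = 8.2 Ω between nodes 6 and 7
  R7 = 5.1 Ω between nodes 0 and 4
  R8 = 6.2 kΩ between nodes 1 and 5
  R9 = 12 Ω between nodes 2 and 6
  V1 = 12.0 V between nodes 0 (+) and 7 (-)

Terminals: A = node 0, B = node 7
Nodal analysis, taking node 7 as the 0 V reference.
Source V1 fixes V_0 = 12 V.
KCL at each unknown node (sum of currents leaving = 0; resistances in Ω):
  Node 1: (V_1 - 12)/22000 + (V_1 - V_2)/4.3 + (V_1 - V_5)/6200 = 0
  Node 2: (V_2 - V_1)/4.3 + (V_2 - V_3)/1800 + (V_2 - V_6)/12 = 0
  Node 3: (V_3 - V_2)/1800 + (V_3 - 0)/390 = 0
  Node 4: (V_4 - V_5)/220 + (V_4 - 12)/5.1 = 0
  Node 5: (V_5 - V_4)/220 + (V_5 - V_6)/1 + (V_5 - V_1)/6200 = 0
  Node 6: (V_6 - V_5)/1 + (V_6 - 0)/8.2 + (V_6 - V_2)/12 = 0
Collecting terms (coefficients in siemens):
  0.2328·V_1 - 0.2326·V_2 - 0.0001613·V_5 = 0.0005455
  0.3164·V_2 - 0.2326·V_1 - 0.0005556·V_3 - 0.08333·V_6 = 0
  0.00312·V_3 - 0.0005556·V_2 = 0
  0.2006·V_4 - 0.004545·V_5 = 2.353
  1.005·V_5 - 0.0001613·V_1 - 0.004545·V_4 - 1·V_6 = 0
  1.205·V_6 - 0.08333·V_2 - 1·V_5 = 0
Solving these 6 simultaneous equations (Gaussian elimination) gives:
  V_1 = 0.4289 V, V_2 = 0.4267 V, V_3 = 0.07598 V, V_4 = 11.74 V
  V_5 = 0.4738 V, V_6 = 0.4226 V
I_R2 = (V_1 - V_2)/R2 = (0.4289 - 0.4267)/4.3 = 0.0005332 A
P_R2 = I_R2² × R2 = (0.0005332)² × 4.3 = 0.000001222 W

Final answer: 1.222e-06 W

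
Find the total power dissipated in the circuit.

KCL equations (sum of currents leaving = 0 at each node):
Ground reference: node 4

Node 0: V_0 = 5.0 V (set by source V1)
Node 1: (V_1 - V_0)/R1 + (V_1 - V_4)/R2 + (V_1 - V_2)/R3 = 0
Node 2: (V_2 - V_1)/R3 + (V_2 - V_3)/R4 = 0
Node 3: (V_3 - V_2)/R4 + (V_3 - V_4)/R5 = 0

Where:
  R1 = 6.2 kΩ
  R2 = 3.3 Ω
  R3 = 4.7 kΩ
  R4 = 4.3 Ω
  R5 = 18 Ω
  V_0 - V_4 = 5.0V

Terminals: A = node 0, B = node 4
Nodal analysis, taking node 4 as the 0 V reference.
Source V1 fixes V_0 = 5 V.
KCL at each unknown node (sum of currents leaving = 0; resistances in Ω):
  Node 1: (V_1 - 5)/6200 + (V_1 - 0)/3.3 + (V_1 - V_2)/4700 = 0
  Node 2: (V_2 - V_1)/4700 + (V_2 - V_3)/4.3 = 0
  Node 3: (V_3 - V_2)/4.3 + (V_3 - 0)/18 = 0
Collecting terms (coefficients in siemens):
  0.3034·V_1 - 0.0002128·V_2 = 0.0008065
  0.2328·V_2 - 0.0002128·V_1 - 0.2326·V_3 = 0
  0.2881·V_3 - 0.2326·V_2 = 0
Solving these 3 simultaneous equations (Gaussian elimination) gives:
  V_1 = 0.002658 V, V_2 = 0.00001255 V, V_3 = 0.00001013 V
Power in each resistor, P = (ΔV)²/R:
  P_R1 = (5 - 0.002658)²/6200 = 0.004028 W
  P_R2 = (0.002658 - 0)²/3.3 = 0.000002141 W
  P_R3 = (0.002658 - 0.00001255)²/4700 = 0.000000001489 W
  P_R4 = (0.00001255 - 0.00001013)²/4.3 = 0.000000000001362 W
  P_R5 = (0.00001013 - 0)²/18 = 0.000000000005703 W
P_total = P_R1 + P_R2 + P_R3 + P_R4 + P_R5 = 0.00403 W

Final answer: 0.00403 W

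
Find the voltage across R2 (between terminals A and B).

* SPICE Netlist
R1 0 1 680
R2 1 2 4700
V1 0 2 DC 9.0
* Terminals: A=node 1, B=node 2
R1 and R2 are in series across V1 (node 0 → node 1 → node 2), and the output A–B is taken across R2, so this is a voltage divider.
Series current: I = V1/(R1 + R2) = 9/(680 + 4700) = 9/5380 = 0.001673 A
V_R2 = I × R2 = V1 × R2/(R1 + R2) = 9 × 4700/5380 = 7.862 V

Final answer: 7.862 V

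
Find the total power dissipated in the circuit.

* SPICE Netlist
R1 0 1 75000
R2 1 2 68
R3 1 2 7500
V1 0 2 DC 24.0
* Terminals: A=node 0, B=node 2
Nodal analysis, taking node 2 as the 0 V reference.
Source V1 fixes V_0 = 24 V.
KCL at each unknown node (sum of currents leaving = 0; resistances in Ω):
  Node 1: (V_1 - 24)/75000 + (V_1 - 0)/68 + (V_1 - 0)/7500 = 0
Collecting terms: 0.01485 × V_1 = 0.00032  =>  V_1 = 0.02155 V
Power in each resistor, P = (ΔV)²/R:
  P_R1 = (24 - 0.02155)²/75000 = 0.007666 W
  P_R2 = (0.02155 - 0)²/68 = 0.000006826 W
  P_R3 = (0.02155 - 0)²/7500 = 0.00000006189 W
P_total = P_R1 + P_R2 + P_R3 = 0.007673 W

Final answer: 0.007673 W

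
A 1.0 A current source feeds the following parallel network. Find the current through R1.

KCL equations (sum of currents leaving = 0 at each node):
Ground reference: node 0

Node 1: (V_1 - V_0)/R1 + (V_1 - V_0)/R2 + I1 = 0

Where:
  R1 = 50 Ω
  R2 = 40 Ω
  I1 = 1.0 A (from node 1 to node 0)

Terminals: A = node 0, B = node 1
All resistors sit directly between nodes 0 and 1, so they are in parallel and share one voltage V; the full source current 1 A splits among them.
1/R_par = 1/50 + 1/40 = 0.045 S  =>  R_par = 22.22 Ω
V = I × R_par = 1 × 22.22 = 22.22 V
I_R1 = V/R1 = 22.22/50 = 0.4444 A

Final answer: 0.4444 A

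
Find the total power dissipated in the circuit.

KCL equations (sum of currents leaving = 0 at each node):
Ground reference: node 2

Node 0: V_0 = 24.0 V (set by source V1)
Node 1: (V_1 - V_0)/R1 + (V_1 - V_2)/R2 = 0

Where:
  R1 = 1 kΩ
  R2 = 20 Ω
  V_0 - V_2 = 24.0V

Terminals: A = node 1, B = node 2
Nodal analysis, taking node 2 as the 0 V reference.
Source V1 fixes V_0 = 24 V.
KCL at each unknown node (sum of currents leaving = 0; resistances in Ω):
  Node 1: (V_1 - 24)/1000 + (V_1 - 0)/20 = 0
Collecting terms: 0.051 × V_1 = 0.024  =>  V_1 = 0.4706 V
Power in each resistor, P = (ΔV)²/R:
  P_R1 = (24 - 0.4706)²/1000 = 0.5536 W
  P_R2 = (0.4706 - 0)²/20 = 0.01107 W
P_total = P_R1 + P_R2 = 0.5647 W

Final answer: 0.5647 W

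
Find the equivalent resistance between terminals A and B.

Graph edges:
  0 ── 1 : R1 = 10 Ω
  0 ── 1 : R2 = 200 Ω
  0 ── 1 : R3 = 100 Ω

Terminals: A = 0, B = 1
Reduce the network between node 0 (A) and node 1 (B) by series/parallel combination:
  Rp1 = R1 ‖ R2 ‖ R3 (parallel, all between nodes 0 and 1) = 1/(1/10 + 1/200 + 1/100) = 8.696 Ω
R_eq = 8.696 Ω

Final answer: 8.696 Ω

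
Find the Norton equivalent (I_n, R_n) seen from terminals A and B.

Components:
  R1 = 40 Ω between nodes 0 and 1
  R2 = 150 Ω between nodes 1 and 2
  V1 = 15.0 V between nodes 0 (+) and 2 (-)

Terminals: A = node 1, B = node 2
Find the Thévenin equivalent first; then I_n = V_th/R_th and R_n = R_th.
Step 1 — V_th is the open-circuit voltage V_A - V_B (nothing connected across the terminals).
Nodal analysis, taking node 2 as the 0 V reference.
Source V1 fixes V_0 = 15 V.
KCL at each unknown node (sum of currents leaving = 0; resistances in Ω):
  Node 1: (V_1 - 15)/40 + (V_1 - 0)/150 = 0
Collecting terms: 0.03167 × V_1 = 0.375  =>  V_1 = 11.84 V
V_th = V_1 - V_2 = 11.84 - 0 = 11.84 V
Step 2 — R_th: zero the source — replace V1 by a short circuit (node 2 merges into node 0) — and find the resistance seen between A (node 1) and B (node 0).
Reduce the network between node 1 (A) and node 0 (B) by series/parallel combination:
  Rp1 = R1 ‖ R2 (parallel, both between nodes 0 and 1) = 1/(1/40 + 1/150) = 31.58 Ω
R_th = 31.58 Ω
I_n = V_th/R_th = 11.84/31.58 = 0.375 A, and R_n = R_th = 31.58 Ω

Final answer: I_n = 0.375 A, R_n = 31.58 Ω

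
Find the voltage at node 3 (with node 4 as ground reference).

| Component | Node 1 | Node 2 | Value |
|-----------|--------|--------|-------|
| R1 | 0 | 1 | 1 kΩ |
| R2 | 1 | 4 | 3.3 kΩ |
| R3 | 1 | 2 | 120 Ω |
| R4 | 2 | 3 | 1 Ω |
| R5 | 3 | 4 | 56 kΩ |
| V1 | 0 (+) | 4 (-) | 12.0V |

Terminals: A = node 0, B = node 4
Nodal analysis, taking node 4 as the 0 V reference.
Source V1 fixes V_0 = 12 V.
KCL at each unknown node (sum of currents leaving = 0; resistances in Ω):
  Node 1: (V_1 - 12)/1000 + (V_1 - 0)/3300 + (V_1 - V_2)/120 = 0
  Node 2: (V_2 - V_1)/120 + (V_2 - V_3)/1 = 0
  Node 3: (V_3 - V_2)/1 + (V_3 - 0)/56000 = 0
Collecting terms (coefficients in siemens):
  0.009636·V_1 - 0.008333·V_2 = 0.012
  1.008·V_2 - 0.008333·V_1 - 1·V_3 = 0
  1·V_3 - 1·V_2 = 0
Solving these 3 simultaneous equations (Gaussian elimination) gives:
  V_1 = 9.085 V, V_2 = 9.066 V, V_3 = 9.065 V
The requested potential is V_3 = 9.065 V.

Final answer: V_3 = 9.065 V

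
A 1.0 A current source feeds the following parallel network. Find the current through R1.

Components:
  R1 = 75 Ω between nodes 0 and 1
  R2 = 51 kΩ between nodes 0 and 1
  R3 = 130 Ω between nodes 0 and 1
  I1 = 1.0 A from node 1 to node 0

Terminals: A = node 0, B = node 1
All resistors sit directly between nodes 0 and 1, so they are in parallel and share one voltage V; the full source current 1 A splits among them.
1/R_par = 1/75 + 1/51000 + 1/130 = 0.02105 S  =>  R_par = 47.52 Ω
V = I × R_par = 1 × 47.52 = 47.52 V
I_R1 = V/R1 = 47.52/75 = 0.6336 A

Final answer: 0.6336 A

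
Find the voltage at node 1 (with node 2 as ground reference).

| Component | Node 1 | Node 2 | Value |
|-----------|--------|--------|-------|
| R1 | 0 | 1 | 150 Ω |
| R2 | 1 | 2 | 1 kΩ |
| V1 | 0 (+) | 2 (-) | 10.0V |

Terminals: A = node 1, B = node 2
Nodal analysis, taking node 2 as the 0 V reference.
Source V1 fixes V_0 = 10 V.
KCL at each unknown node (sum of currents leaving = 0; resistances in Ω):
  Node 1: (V_1 - 10)/150 + (V_1 - 0)/1000 = 0
Collecting terms: 0.007667 × V_1 = 0.06667  =>  V_1 = 8.696 V
The requested potential is V_1 = 8.696 V.

Final answer: V_1 = 8.696 V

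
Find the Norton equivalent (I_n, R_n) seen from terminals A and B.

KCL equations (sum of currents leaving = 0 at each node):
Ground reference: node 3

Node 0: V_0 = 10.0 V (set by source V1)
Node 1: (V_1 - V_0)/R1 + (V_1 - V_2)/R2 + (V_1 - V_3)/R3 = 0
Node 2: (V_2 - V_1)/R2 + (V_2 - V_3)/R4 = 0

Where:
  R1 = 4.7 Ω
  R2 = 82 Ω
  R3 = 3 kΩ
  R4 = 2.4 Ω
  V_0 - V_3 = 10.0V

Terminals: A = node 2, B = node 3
Find the Thévenin equivalent first; then I_n = V_th/R_th and R_n = R_th.
Step 1 — V_th is the open-circuit voltage V_A - V_B (nothing connected across the terminals).
Nodal analysis, taking node 3 as the 0 V reference.
Source V1 fixes V_0 = 10 V.
KCL at each unknown node (sum of currents leaving = 0; resistances in Ω):
  Node 1: (V_1 - 10)/4.7 + (V_1 - V_2)/82 + (V_1 - 0)/3000 = 0
  Node 2: (V_2 - V_1)/82 + (V_2 - 0)/2.4 = 0
Collecting terms (coefficients in siemens):
  0.2253·V_1 - 0.0122·V_2 = 2.128
  0.4289·V_2 - 0.0122·V_1 = 0
Determinant D = (0.2253)(0.4289) - (-0.0122)(-0.0122) = 0.09647
V_1 = [(2.128)(0.4289) - (-0.0122)(0)]/D = 9.458 V
V_2 = [(0.2253)(0) - (2.128)(-0.0122)]/D = 0.269 V
V_th = V_2 - V_3 = 0.269 - 0 = 0.269 V
Step 2 — R_th: zero the source — replace V1 by a short circuit (node 3 merges into node 0) — and find the resistance seen between A (node 2) and B (node 0).
Reduce the network between node 2 (A) and node 0 (B) by series/parallel combination:
  Rp1 = R1 ‖ R3 (parallel, both between nodes 0 and 1) = 1/(1/4.7 + 1/3000) = 4.693 Ω
  Rs1 = R2 + Rp1 (series, joined only at node 1) = 82 + 4.693 = 86.69 Ω
  Rp2 = R4 ‖ Rs1 (parallel, both between nodes 0 and 2) = 1/(1/2.4 + 1/86.69) = 2.335 Ω
R_th = 2.335 Ω
I_n = V_th/R_th = 0.269/2.335 = 0.1152 A, and R_n = R_th = 2.335 Ω

Final answer: I_n = 0.1152 A, R_n = 2.335 Ω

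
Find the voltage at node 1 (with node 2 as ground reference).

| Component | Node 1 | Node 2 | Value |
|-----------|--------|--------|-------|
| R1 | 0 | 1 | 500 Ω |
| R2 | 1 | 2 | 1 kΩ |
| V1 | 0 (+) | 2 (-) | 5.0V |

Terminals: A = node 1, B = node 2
Nodal analysis, taking node 2 as the 0 V reference.
Source V1 fixes V_0 = 5 V.
KCL at each unknown node (sum of currents leaving = 0; resistances in Ω):
  Node 1: (V_1 - 5)/500 + (V_1 - 0)/1000 = 0
Collecting terms: 0.003 × V_1 = 0.01  =>  V_1 = 3.333 V
The requested potential is V_1 = 3.333 V.

Final answer: V_1 = 3.333 V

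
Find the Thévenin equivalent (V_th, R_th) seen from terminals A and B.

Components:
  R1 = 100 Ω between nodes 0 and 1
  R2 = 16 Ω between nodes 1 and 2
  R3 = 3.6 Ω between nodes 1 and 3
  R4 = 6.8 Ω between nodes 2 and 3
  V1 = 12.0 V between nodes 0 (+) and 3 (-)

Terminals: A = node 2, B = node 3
Step 1 — V_th is the open-circuit voltage V_A - V_B (nothing connected across the terminals).
Nodal analysis, taking node 3 as the 0 V reference.
Source V1 fixes V_0 = 12 V.
KCL at each unknown node (sum of currents leaving = 0; resistances in Ω):
  Node 1: (V_1 - 12)/100 + (V_1 - V_2)/16 + (V_1 - 0)/3.6 = 0
  Node 2: (V_2 - V_1)/16 + (V_2 - 0)/6.8 = 0
Collecting terms (coefficients in siemens):
  0.3503·V_1 - 0.0625·V_2 = 0.12
  0.2096·V_2 - 0.0625·V_1 = 0
Determinant D = (0.3503)(0.2096) - (-0.0625)(-0.0625) = 0.0695
V_1 = [(0.12)(0.2096) - (-0.0625)(0)]/D = 0.3618 V
V_2 = [(0.3503)(0) - (0.12)(-0.0625)]/D = 0.1079 V
V_th = V_2 - V_3 = 0.1079 - 0 = 0.1079 V
Step 2 — R_th: zero the source — replace V1 by a short circuit (node 3 merges into node 0) — and find the resistance seen between A (node 2) and B (node 0).
Reduce the network between node 2 (A) and node 0 (B) by series/parallel combination:
  Rp1 = R1 ‖ R3 (parallel, both between nodes 0 and 1) = 1/(1/100 + 1/3.6) = 3.475 Ω
  Rs1 = R2 + Rp1 (series, joined only at node 1) = 16 + 3.475 = 19.47 Ω
  Rp2 = R4 ‖ Rs1 (parallel, both between nodes 0 and 2) = 1/(1/6.8 + 1/19.47) = 5.04 Ω
R_th = 5.04 Ω

Final answer: V_th = 0.1079 V, R_th = 5.04 Ω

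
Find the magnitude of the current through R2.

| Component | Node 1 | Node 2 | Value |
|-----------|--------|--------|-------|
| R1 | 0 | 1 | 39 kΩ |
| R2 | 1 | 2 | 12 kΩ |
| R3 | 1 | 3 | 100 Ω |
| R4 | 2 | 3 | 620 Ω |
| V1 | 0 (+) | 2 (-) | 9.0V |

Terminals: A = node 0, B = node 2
Nodal analysis, taking node 2 as the 0 V reference.
Source V1 fixes V_0 = 9 V.
KCL at each unknown node (sum of currents leaving = 0; resistances in Ω):
  Node 1: (V_1 - 9)/39000 + (V_1 - 0)/12000 + (V_1 - V_3)/100 = 0
  Node 3: (V_3 - V_1)/100 + (V_3 - 0)/620 = 0
Collecting terms (coefficients in siemens):
  0.01011·V_1 - 0.01·V_3 = 0.0002308
  0.01161·V_3 - 0.01·V_1 = 0
Determinant D = (0.01011)(0.01161) - (-0.01)(-0.01) = 0.00001739
V_1 = [(0.0002308)(0.01161) - (-0.01)(0)]/D = 0.1541 V
V_3 = [(0.01011)(0) - (0.0002308)(-0.01)]/D = 0.1327 V
I_R2 = (V_1 - V_2)/R2 = (0.1541 - 0)/12000 = 0.00001284 A
|I_R2| = 0.00001284 A

Final answer: |I_R2| = 1.284e-05 A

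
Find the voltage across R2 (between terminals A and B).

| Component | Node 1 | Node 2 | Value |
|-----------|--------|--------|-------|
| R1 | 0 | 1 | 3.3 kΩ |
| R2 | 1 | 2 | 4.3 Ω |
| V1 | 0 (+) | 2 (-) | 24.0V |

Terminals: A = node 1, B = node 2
R1 and R2 are in series across V1 (node 0 → node 1 → node 2), and the output A–B is taken across R2, so this is a voltage divider.
Series current: I = V1/(R1 + R2) = 24/(3300 + 4.3) = 24/3304 = 0.007263 A
V_R2 = I × R2 = V1 × R2/(R1 + R2) = 24 × 4.3/3304 = 0.03123 V

Final answer: 0.03123 V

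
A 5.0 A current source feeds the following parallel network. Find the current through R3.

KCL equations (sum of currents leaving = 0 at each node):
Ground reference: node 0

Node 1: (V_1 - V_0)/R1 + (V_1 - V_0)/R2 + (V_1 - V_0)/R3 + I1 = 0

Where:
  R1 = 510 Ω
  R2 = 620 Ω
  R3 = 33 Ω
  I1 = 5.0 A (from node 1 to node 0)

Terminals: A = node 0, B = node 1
All resistors sit directly between nodes 0 and 1, so they are in parallel and share one voltage V; the full source current 5 A splits among them.
1/R_par = 1/510 + 1/620 + 1/33 = 0.03388 S  =>  R_par = 29.52 Ω
V = I × R_par = 5 × 29.52 = 147.6 V
I_R3 = V/R3 = 147.6/33 = 4.473 A

Final answer: 4.473 A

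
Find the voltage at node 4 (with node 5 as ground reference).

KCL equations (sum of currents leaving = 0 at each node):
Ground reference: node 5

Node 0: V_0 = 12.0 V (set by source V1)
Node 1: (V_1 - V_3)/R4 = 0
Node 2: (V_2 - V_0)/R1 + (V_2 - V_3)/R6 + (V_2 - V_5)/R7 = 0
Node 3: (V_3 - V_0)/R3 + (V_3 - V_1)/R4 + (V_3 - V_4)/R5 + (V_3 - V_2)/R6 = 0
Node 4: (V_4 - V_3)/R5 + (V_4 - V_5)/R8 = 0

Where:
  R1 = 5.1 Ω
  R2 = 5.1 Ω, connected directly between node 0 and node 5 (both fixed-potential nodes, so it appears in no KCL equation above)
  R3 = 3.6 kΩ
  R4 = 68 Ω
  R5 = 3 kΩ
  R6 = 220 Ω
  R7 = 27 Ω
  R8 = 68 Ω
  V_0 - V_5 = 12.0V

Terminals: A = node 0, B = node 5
Nodal analysis, taking node 5 as the 0 V reference.
Source V1 fixes V_0 = 12 V.
KCL at each unknown node (sum of currents leaving = 0; resistances in Ω):
  Node 1: (V_1 - V_3)/68 = 0
  Node 2: (V_2 - 12)/5.1 + (V_2 - V_3)/220 + (V_2 - 0)/27 = 0
  Node 3: (V_3 - 12)/3600 + (V_3 - V_1)/68 + (V_3 - V_4)/3000 + (V_3 - V_2)/220 = 0
  Node 4: (V_4 - V_3)/3000 + (V_4 - 0)/68 = 0
Collecting terms (coefficients in siemens):
  0.01471·V_1 - 0.01471·V_3 = 0
  0.2377·V_2 - 0.004545·V_3 = 2.353
  0.01986·V_3 - 0.01471·V_1 - 0.004545·V_2 - 0.0003333·V_4 = 0.003333
  0.01504·V_4 - 0.0003333·V_3 = 0
Solving these 4 simultaneous equations (Gaussian elimination) gives:
  V_1 = 9.548 V, V_2 = 10.08 V, V_3 = 9.548 V, V_4 = 0.2116 V
The requested potential is V_4 = 0.2116 V.

Final answer: V_4 = 0.2116 V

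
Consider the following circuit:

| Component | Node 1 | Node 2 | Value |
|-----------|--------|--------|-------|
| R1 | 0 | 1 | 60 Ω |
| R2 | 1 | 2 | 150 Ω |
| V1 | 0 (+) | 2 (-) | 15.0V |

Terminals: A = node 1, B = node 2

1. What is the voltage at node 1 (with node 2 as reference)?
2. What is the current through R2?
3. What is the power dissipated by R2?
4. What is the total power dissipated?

Nodal analysis, taking node 2 as the 0 V reference.
Source V1 fixes V_0 = 15 V.
KCL at each unknown node (sum of currents leaving = 0; resistances in Ω):
  Node 1: (V_1 - 15)/60 + (V_1 - 0)/150 = 0
Collecting terms: 0.02333 × V_1 = 0.25  =>  V_1 = 10.71 V
Part 1:
  Read off the nodal solution: V_1 = 10.71 V
Part 2:
  I_R2 = (V_1 - V_2)/R2 = (10.71 - 0)/150 = 0.07143 A
  Magnitude: I_R2 = 0.07143 A
Part 3:
  I_R2 = (V_1 - V_2)/R2 = (10.71 - 0)/150 = 0.07143 A
  P_R2 = I_R2² × R2 = (0.07143)² × 150 = 0.7653 W
Part 4:
  Power in each resistor, P = (ΔV)²/R:
    P_R1 = (15 - 10.71)²/60 = 0.3061 W
    P_R2 = (10.71 - 0)²/150 = 0.7653 W
  P_total = P_R1 + P_R2 = 1.071 W

Final answers:
1. V_1 = 10.71 V
2. I_R2 = 0.07143 A
3. P_R2 = 0.7653 W
4. P_total = 1.071 W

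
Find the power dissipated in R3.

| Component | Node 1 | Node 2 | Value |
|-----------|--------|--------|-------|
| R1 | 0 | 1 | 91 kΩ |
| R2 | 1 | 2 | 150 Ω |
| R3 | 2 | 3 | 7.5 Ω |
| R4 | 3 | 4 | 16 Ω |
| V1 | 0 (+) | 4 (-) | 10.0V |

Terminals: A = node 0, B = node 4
Nodal analysis, taking node 4 as the 0 V reference.
Source V1 fixes V_0 = 10 V.
KCL at each unknown node (sum of currents leaving = 0; resistances in Ω):
  Node 1: (V_1 - 10)/91000 + (V_1 - V_2)/150 = 0
  Node 2: (V_2 - V_1)/150 + (V_2 - V_3)/7.5 = 0
  Node 3: (V_3 - V_2)/7.5 + (V_3 - 0)/16 = 0
Collecting terms (coefficients in siemens):
  0.006678·V_1 - 0.006667·V_2 = 0.0001099
  0.14·V_2 - 0.006667·V_1 - 0.1333·V_3 = 0
  0.1958·V_3 - 0.1333·V_2 = 0
Solving these 3 simultaneous equations (Gaussian elimination) gives:
  V_1 = 0.01903 V, V_2 = 0.002578 V, V_3 = 0.001755 V
I_R3 = (V_2 - V_3)/R3 = (0.002578 - 0.001755)/7.5 = 0.0001097 A
P_R3 = I_R3² × R3 = (0.0001097)² × 7.5 = 0.00000009022 W

Final answer: 9.022e-08 W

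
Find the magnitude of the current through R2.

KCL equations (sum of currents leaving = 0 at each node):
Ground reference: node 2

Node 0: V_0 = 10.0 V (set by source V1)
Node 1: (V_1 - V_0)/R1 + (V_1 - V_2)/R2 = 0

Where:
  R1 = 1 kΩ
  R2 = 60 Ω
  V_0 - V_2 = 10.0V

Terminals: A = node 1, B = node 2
Nodal analysis, taking node 2 as the 0 V reference.
Source V1 fixes V_0 = 10 V.
KCL at each unknown node (sum of currents leaving = 0; resistances in Ω):
  Node 1: (V_1 - 10)/1000 + (V_1 - 0)/60 = 0
Collecting terms: 0.01767 × V_1 = 0.01  =>  V_1 = 0.566 V
I_R2 = (V_1 - V_2)/R2 = (0.566 - 0)/60 = 0.009434 A
|I_R2| = 0.009434 A

Final answer: |I_R2| = 0.009434 A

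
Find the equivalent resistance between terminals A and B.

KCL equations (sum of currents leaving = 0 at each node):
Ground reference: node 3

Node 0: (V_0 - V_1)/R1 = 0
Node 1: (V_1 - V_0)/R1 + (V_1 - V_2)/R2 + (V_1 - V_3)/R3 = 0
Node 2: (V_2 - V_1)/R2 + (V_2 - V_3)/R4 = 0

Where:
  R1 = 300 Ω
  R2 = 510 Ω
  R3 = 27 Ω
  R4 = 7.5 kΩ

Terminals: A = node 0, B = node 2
Reduce the network between node 0 (A) and node 2 (B) by series/parallel combination:
  Rs1 = R3 + R4 (series, joined only at node 3) = 27 + 7500 = 7527 Ω
  Rp1 = R2 ‖ Rs1 (parallel, both between nodes 1 and 2) = 1/(1/510 + 1/7527) = 477.6 Ω
  Rs2 = R1 + Rp1 (series, joined only at node 1) = 300 + 477.6 = 777.6 Ω
R_eq = 777.6 Ω

Final answer: 777.6 Ω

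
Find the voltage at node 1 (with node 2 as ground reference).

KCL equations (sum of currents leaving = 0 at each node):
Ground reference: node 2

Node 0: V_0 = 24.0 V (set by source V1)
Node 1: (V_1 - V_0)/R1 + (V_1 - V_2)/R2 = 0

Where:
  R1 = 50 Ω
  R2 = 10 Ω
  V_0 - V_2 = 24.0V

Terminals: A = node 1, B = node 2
Nodal analysis, taking node 2 as the 0 V reference.
Source V1 fixes V_0 = 24 V.
KCL at each unknown node (sum of currents leaving = 0; resistances in Ω):
  Node 1: (V_1 - 24)/50 + (V_1 - 0)/10 = 0
Collecting terms: 0.12 × V_1 = 0.48  =>  V_1 = 4 V
The requested potential is V_1 = 4 V.

Final answer: V_1 = 4 V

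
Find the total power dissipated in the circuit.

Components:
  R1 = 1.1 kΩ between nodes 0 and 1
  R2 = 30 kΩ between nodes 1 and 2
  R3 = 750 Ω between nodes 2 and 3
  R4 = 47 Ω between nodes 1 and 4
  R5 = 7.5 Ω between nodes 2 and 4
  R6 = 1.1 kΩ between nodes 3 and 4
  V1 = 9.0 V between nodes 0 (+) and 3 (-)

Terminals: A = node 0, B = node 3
Nodal analysis, taking node 3 as the 0 V reference.
Source V1 fixes V_0 = 9 V.
KCL at each unknown node (sum of currents leaving = 0; resistances in Ω):
  Node 1: (V_1 - 9)/1100 + (V_1 - V_2)/30000 + (V_1 - V_4)/47 = 0
  Node 2: (V_2 - V_1)/30000 + (V_2 - 0)/750 + (V_2 - V_4)/7.5 = 0
  Node 4: (V_4 - V_1)/47 + (V_4 - V_2)/7.5 + (V_4 - 0)/1100 = 0
Collecting terms (coefficients in siemens):
  0.02222·V_1 - 0.00003333·V_2 - 0.02128·V_4 = 0.008182
  0.1347·V_2 - 0.00003333·V_1 - 0.1333·V_4 = 0
  0.1555·V_4 - 0.02128·V_1 - 0.1333·V_2 = 0
Solving these 3 simultaneous equations (Gaussian elimination) gives:
  V_1 = 2.795 V, V_2 = 2.505 V, V_4 = 2.53 V
Power in each resistor, P = (ΔV)²/R:
  P_R1 = (9 - 2.795)²/1100 = 0.035 W
  P_R2 = (2.795 - 2.505)²/30000 = 0.000002797 W
  P_R3 = (2.505 - 0)²/750 = 0.008369 W
  P_R4 = (2.795 - 2.53)²/47 = 0.00149 W
  P_R5 = (2.505 - 2.53)²/7.5 = 0.00008321 W
  P_R6 = (0 - 2.53)²/1100 = 0.005821 W
P_total = P_R1 + P_R2 + P_R3 + P_R4 + P_R5 + P_R6 = 0.05077 W

Final answer: 0.05077 W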